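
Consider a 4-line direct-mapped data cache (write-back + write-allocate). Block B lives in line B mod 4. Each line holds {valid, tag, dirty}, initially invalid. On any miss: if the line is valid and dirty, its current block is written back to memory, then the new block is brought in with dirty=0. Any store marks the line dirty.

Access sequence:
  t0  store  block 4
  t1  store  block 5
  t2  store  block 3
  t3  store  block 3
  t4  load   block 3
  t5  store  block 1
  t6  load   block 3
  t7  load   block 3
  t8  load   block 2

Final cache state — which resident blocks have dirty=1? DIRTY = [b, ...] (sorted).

DIRTY = [1, 3, 4]

  0 | W B4 → L0 miss [D]
  1 | W B5 → L1 miss [D]
  2 | W B3 → L3 miss [D]
  3 | W B3 → L3 hit [D]
  4 | R B3 → L3 hit [D]
  5 | W B1 → L1 miss wb→B5 [D]
  6 | R B3 → L3 hit [D]
  7 | R B3 → L3 hit [D]
  8 | R B2 → L2 miss [-]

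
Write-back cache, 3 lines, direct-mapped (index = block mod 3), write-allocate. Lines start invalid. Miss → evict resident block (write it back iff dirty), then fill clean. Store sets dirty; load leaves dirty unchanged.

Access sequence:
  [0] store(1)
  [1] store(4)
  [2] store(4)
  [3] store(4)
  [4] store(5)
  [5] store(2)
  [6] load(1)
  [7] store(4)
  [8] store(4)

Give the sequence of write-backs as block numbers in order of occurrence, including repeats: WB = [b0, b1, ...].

WB = [1, 5, 4]

  0 | W B1 → L1 miss [D]
  1 | W B4 → L1 miss wb→B1 [D]
  2 | W B4 → L1 hit [D]
  3 | W B4 → L1 hit [D]
  4 | W B5 → L2 miss [D]
  5 | W B2 → L2 miss wb→B5 [D]
  6 | R B1 → L1 miss wb→B4 [-]
  7 | W B4 → L1 miss [D]
  8 | W B4 → L1 hit [D]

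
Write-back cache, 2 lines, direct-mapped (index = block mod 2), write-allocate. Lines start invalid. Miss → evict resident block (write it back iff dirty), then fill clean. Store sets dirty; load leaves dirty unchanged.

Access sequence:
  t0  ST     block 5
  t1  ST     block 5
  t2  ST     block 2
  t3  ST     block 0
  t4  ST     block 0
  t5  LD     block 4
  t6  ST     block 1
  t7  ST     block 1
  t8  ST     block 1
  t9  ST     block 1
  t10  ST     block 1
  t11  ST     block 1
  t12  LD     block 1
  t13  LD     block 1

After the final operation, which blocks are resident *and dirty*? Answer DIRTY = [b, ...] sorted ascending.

DIRTY = [1]

0: W B5 → L1 miss [D]
1: W B5 → L1 hit [D]
2: W B2 → L0 miss [D]
3: W B0 → L0 miss wb→B2 [D]
4: W B0 → L0 hit [D]
5: R B4 → L0 miss wb→B0 [-]
6: W B1 → L1 miss wb→B5 [D]
7: W B1 → L1 hit [D]
8: W B1 → L1 hit [D]
9: W B1 → L1 hit [D]
10: W B1 → L1 hit [D]
11: W B1 → L1 hit [D]
12: R B1 → L1 hit [D]
13: R B1 → L1 hit [D]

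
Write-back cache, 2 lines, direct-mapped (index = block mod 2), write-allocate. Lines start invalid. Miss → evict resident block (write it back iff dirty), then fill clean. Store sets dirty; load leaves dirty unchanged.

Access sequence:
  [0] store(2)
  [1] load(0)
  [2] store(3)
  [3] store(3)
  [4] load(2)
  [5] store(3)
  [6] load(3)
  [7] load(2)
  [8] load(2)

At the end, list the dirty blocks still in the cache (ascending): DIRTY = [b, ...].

  0 | W B2 → L0 miss [D]
  1 | R B0 → L0 miss wb→B2 [-]
  2 | W B3 → L1 miss [D]
  3 | W B3 → L1 hit [D]
  4 | R B2 → L0 miss [-]
  5 | W B3 → L1 hit [D]
  6 | R B3 → L1 hit [D]
  7 | R B2 → L0 hit [-]
  8 | R B2 → L0 hit [-]

DIRTY = [3]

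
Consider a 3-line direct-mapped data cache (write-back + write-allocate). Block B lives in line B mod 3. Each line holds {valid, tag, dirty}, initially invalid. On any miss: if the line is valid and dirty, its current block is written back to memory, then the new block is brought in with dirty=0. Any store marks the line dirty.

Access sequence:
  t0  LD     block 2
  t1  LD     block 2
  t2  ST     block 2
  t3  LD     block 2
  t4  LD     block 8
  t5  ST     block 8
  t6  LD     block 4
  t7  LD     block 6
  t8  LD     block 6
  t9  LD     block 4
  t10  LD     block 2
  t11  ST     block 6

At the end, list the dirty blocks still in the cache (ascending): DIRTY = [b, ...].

0: R B2 → L2 miss [-]
1: R B2 → L2 hit [-]
2: W B2 → L2 hit [D]
3: R B2 → L2 hit [D]
4: R B8 → L2 miss wb→B2 [-]
5: W B8 → L2 hit [D]
6: R B4 → L1 miss [-]
7: R B6 → L0 miss [-]
8: R B6 → L0 hit [-]
9: R B4 → L1 hit [-]
10: R B2 → L2 miss wb→B8 [-]
11: W B6 → L0 hit [D]

DIRTY = [6]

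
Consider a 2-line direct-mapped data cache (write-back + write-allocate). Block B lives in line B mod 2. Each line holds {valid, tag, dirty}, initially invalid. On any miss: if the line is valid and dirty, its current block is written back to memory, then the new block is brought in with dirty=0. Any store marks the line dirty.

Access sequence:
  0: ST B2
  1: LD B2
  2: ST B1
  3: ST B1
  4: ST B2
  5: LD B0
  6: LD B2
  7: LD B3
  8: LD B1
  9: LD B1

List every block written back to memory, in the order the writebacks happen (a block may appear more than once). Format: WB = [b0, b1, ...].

  0 | W B2 → L0 miss [D]
  1 | R B2 → L0 hit [D]
  2 | W B1 → L1 miss [D]
  3 | W B1 → L1 hit [D]
  4 | W B2 → L0 hit [D]
  5 | R B0 → L0 miss wb→B2 [-]
  6 | R B2 → L0 miss [-]
  7 | R B3 → L1 miss wb→B1 [-]
  8 | R B1 → L1 miss [-]
  9 | R B1 → L1 hit [-]

WB = [2, 1]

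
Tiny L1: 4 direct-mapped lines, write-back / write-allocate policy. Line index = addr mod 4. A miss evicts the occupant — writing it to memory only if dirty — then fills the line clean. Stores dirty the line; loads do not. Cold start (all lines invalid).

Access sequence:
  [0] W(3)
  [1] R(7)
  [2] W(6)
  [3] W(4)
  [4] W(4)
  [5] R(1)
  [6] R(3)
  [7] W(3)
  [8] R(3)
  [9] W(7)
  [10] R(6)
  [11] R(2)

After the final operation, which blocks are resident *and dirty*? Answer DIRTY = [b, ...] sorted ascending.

DIRTY = [4, 7]

0: W B3 → L3 miss [D]
1: R B7 → L3 miss wb→B3 [-]
2: W B6 → L2 miss [D]
3: W B4 → L0 miss [D]
4: W B4 → L0 hit [D]
5: R B1 → L1 miss [-]
6: R B3 → L3 miss [-]
7: W B3 → L3 hit [D]
8: R B3 → L3 hit [D]
9: W B7 → L3 miss wb→B3 [D]
10: R B6 → L2 hit [D]
11: R B2 → L2 miss wb→B6 [-]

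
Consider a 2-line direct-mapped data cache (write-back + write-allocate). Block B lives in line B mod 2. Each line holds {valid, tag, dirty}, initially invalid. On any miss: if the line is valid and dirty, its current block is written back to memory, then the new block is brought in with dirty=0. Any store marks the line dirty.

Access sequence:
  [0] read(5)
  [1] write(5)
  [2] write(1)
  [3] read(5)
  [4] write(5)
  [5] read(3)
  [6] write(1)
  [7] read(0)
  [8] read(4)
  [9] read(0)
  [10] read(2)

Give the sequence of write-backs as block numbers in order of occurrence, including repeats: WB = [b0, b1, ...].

WB = [5, 1, 5]

0: R B5 → L1 miss [-]
1: W B5 → L1 hit [D]
2: W B1 → L1 miss wb→B5 [D]
3: R B5 → L1 miss wb→B1 [-]
4: W B5 → L1 hit [D]
5: R B3 → L1 miss wb→B5 [-]
6: W B1 → L1 miss [D]
7: R B0 → L0 miss [-]
8: R B4 → L0 miss [-]
9: R B0 → L0 miss [-]
10: R B2 → L0 miss [-]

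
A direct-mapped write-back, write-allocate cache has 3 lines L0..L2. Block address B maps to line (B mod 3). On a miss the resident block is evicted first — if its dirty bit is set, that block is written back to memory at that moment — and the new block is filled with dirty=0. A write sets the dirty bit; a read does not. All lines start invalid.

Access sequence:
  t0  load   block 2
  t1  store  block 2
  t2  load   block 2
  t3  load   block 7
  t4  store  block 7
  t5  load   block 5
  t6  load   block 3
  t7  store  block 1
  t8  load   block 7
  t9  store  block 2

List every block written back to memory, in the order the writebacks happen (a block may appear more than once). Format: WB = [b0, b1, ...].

0: R B2 → L2 miss [-]
1: W B2 → L2 hit [D]
2: R B2 → L2 hit [D]
3: R B7 → L1 miss [-]
4: W B7 → L1 hit [D]
5: R B5 → L2 miss wb→B2 [-]
6: R B3 → L0 miss [-]
7: W B1 → L1 miss wb→B7 [D]
8: R B7 → L1 miss wb→B1 [-]
9: W B2 → L2 miss [D]

WB = [2, 7, 1]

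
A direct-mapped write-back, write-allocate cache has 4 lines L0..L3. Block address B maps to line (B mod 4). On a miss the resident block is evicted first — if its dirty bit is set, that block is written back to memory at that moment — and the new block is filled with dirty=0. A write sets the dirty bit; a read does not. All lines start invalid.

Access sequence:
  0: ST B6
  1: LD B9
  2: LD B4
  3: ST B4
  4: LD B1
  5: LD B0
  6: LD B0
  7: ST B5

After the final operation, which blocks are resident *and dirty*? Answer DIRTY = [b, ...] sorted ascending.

DIRTY = [5, 6]

0: W B6 -> L2 miss  d=D]
1: R B9 -> L1 miss  d=-]
2: R B4 -> L0 miss  d=-]
3: W B4 -> L0 hit  d=D]
4: R B1 -> L1 miss  d=-]
5: R B0 -> L0 miss wb->B4  d=-]
6: R B0 -> L0 hit  d=-]
7: W B5 -> L1 miss  d=D]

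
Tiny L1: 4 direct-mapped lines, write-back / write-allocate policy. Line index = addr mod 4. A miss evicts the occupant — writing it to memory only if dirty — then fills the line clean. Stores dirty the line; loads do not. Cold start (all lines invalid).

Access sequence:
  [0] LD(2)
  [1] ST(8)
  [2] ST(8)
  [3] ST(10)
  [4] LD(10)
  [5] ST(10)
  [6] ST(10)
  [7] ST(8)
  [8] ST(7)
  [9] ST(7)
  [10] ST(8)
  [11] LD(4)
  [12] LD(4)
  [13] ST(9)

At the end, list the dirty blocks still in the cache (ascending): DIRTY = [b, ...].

  0 | R B2 → L2 miss [-]
  1 | W B8 → L0 miss [D]
  2 | W B8 → L0 hit [D]
  3 | W B10 → L2 miss [D]
  4 | R B10 → L2 hit [D]
  5 | W B10 → L2 hit [D]
  6 | W B10 → L2 hit [D]
  7 | W B8 → L0 hit [D]
  8 | W B7 → L3 miss [D]
  9 | W B7 → L3 hit [D]
  10 | W B8 → L0 hit [D]
  11 | R B4 → L0 miss wb→B8 [-]
  12 | R B4 → L0 hit [-]
  13 | W B9 → L1 miss [D]

DIRTY = [7, 9, 10]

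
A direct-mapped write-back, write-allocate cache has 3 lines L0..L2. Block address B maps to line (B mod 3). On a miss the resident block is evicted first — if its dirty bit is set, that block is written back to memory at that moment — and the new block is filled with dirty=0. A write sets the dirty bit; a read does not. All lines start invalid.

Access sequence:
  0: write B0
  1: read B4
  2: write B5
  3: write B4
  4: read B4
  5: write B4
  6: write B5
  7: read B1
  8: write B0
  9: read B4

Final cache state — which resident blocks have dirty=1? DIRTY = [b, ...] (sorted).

0: W B0 -> L0 miss  d=D]
1: R B4 -> L1 miss  d=-]
2: W B5 -> L2 miss  d=D]
3: W B4 -> L1 hit  d=D]
4: R B4 -> L1 hit  d=D]
5: W B4 -> L1 hit  d=D]
6: W B5 -> L2 hit  d=D]
7: R B1 -> L1 miss wb->B4  d=-]
8: W B0 -> L0 hit  d=D]
9: R B4 -> L1 miss  d=-]

DIRTY = [0, 5]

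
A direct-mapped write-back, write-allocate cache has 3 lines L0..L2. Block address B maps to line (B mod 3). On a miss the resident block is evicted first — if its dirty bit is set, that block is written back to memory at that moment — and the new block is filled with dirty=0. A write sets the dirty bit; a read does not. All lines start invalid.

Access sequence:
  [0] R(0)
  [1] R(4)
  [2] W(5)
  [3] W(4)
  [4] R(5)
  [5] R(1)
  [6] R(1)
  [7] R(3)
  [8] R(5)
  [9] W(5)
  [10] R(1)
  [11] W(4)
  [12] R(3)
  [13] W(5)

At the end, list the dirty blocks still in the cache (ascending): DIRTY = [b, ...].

0: R B0 → L0 miss [-]
1: R B4 → L1 miss [-]
2: W B5 → L2 miss [D]
3: W B4 → L1 hit [D]
4: R B5 → L2 hit [D]
5: R B1 → L1 miss wb→B4 [-]
6: R B1 → L1 hit [-]
7: R B3 → L0 miss [-]
8: R B5 → L2 hit [D]
9: W B5 → L2 hit [D]
10: R B1 → L1 hit [-]
11: W B4 → L1 miss [D]
12: R B3 → L0 hit [-]
13: W B5 → L2 hit [D]

DIRTY = [4, 5]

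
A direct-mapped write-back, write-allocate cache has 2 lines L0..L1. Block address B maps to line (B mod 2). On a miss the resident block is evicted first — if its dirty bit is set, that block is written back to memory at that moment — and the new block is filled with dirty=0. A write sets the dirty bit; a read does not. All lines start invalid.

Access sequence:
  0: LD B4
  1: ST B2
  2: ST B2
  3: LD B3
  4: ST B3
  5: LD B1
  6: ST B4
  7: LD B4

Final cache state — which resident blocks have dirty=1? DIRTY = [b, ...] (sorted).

DIRTY = [4]

  0 | R B4 → L0 miss [-]
  1 | W B2 → L0 miss [D]
  2 | W B2 → L0 hit [D]
  3 | R B3 → L1 miss [-]
  4 | W B3 → L1 hit [D]
  5 | R B1 → L1 miss wb→B3 [-]
  6 | W B4 → L0 miss wb→B2 [D]
  7 | R B4 → L0 hit [D]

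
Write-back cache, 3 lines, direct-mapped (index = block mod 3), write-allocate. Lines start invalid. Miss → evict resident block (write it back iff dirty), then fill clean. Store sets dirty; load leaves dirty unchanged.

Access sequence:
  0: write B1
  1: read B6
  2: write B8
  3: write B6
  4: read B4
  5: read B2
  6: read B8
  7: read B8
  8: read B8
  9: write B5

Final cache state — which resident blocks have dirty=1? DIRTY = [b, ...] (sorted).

0: W B1 → L1 miss [D]
1: R B6 → L0 miss [-]
2: W B8 → L2 miss [D]
3: W B6 → L0 hit [D]
4: R B4 → L1 miss wb→B1 [-]
5: R B2 → L2 miss wb→B8 [-]
6: R B8 → L2 miss [-]
7: R B8 → L2 hit [-]
8: R B8 → L2 hit [-]
9: W B5 → L2 miss [D]

DIRTY = [5, 6]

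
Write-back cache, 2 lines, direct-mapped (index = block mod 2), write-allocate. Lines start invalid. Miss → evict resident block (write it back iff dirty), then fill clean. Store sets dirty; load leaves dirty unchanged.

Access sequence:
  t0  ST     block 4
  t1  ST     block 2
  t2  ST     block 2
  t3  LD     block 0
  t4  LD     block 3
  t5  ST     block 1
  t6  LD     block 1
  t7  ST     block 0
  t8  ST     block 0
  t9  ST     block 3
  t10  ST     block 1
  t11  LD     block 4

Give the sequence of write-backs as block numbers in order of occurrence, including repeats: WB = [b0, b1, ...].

0: W B4 → L0 miss [D]
1: W B2 → L0 miss wb→B4 [D]
2: W B2 → L0 hit [D]
3: R B0 → L0 miss wb→B2 [-]
4: R B3 → L1 miss [-]
5: W B1 → L1 miss [D]
6: R B1 → L1 hit [D]
7: W B0 → L0 hit [D]
8: W B0 → L0 hit [D]
9: W B3 → L1 miss wb→B1 [D]
10: W B1 → L1 miss wb→B3 [D]
11: R B4 → L0 miss wb→B0 [-]

WB = [4, 2, 1, 3, 0]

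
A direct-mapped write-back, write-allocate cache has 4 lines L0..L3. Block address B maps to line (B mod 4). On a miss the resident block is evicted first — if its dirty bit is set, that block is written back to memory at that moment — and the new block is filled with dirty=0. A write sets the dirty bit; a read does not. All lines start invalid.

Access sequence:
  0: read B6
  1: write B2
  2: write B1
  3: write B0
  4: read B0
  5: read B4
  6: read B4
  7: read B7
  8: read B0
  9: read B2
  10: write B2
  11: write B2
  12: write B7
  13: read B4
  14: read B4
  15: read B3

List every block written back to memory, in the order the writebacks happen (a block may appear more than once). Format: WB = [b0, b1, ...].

WB = [0, 7]

0: R B6 → L2 miss [-]
1: W B2 → L2 miss [D]
2: W B1 → L1 miss [D]
3: W B0 → L0 miss [D]
4: R B0 → L0 hit [D]
5: R B4 → L0 miss wb→B0 [-]
6: R B4 → L0 hit [-]
7: R B7 → L3 miss [-]
8: R B0 → L0 miss [-]
9: R B2 → L2 hit [D]
10: W B2 → L2 hit [D]
11: W B2 → L2 hit [D]
12: W B7 → L3 hit [D]
13: R B4 → L0 miss [-]
14: R B4 → L0 hit [-]
15: R B3 → L3 miss wb→B7 [-]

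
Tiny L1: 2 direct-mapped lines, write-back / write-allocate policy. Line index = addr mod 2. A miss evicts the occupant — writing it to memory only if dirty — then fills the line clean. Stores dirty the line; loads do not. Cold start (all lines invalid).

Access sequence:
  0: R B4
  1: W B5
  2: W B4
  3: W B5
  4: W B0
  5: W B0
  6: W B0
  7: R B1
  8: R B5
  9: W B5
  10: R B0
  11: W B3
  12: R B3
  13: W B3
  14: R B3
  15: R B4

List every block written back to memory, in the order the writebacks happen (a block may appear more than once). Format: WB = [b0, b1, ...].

WB = [4, 5, 5, 0]

0: R B4 → L0 miss [-]
1: W B5 → L1 miss [D]
2: W B4 → L0 hit [D]
3: W B5 → L1 hit [D]
4: W B0 → L0 miss wb→B4 [D]
5: W B0 → L0 hit [D]
6: W B0 → L0 hit [D]
7: R B1 → L1 miss wb→B5 [-]
8: R B5 → L1 miss [-]
9: W B5 → L1 hit [D]
10: R B0 → L0 hit [D]
11: W B3 → L1 miss wb→B5 [D]
12: R B3 → L1 hit [D]
13: W B3 → L1 hit [D]
14: R B3 → L1 hit [D]
15: R B4 → L0 miss wb→B0 [-]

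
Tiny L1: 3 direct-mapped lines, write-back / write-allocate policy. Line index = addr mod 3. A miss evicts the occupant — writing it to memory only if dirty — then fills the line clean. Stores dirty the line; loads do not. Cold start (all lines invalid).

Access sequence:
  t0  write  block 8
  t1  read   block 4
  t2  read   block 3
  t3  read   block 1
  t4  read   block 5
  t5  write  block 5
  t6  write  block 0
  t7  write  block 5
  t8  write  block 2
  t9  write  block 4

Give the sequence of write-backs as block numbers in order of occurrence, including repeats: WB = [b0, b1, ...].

WB = [8, 5]

  0 | W B8 → L2 miss [D]
  1 | R B4 → L1 miss [-]
  2 | R B3 → L0 miss [-]
  3 | R B1 → L1 miss [-]
  4 | R B5 → L2 miss wb→B8 [-]
  5 | W B5 → L2 hit [D]
  6 | W B0 → L0 miss [D]
  7 | W B5 → L2 hit [D]
  8 | W B2 → L2 miss wb→B5 [D]
  9 | W B4 → L1 miss [D]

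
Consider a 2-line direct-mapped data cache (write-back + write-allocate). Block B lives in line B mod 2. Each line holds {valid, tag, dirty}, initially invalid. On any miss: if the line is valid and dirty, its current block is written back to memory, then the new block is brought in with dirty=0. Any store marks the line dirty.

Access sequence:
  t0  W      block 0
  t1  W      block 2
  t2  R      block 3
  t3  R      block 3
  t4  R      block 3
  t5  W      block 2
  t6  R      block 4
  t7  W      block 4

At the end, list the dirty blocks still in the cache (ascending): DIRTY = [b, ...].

  0 | W B0 → L0 miss [D]
  1 | W B2 → L0 miss wb→B0 [D]
  2 | R B3 → L1 miss [-]
  3 | R B3 → L1 hit [-]
  4 | R B3 → L1 hit [-]
  5 | W B2 → L0 hit [D]
  6 | R B4 → L0 miss wb→B2 [-]
  7 | W B4 → L0 hit [D]

DIRTY = [4]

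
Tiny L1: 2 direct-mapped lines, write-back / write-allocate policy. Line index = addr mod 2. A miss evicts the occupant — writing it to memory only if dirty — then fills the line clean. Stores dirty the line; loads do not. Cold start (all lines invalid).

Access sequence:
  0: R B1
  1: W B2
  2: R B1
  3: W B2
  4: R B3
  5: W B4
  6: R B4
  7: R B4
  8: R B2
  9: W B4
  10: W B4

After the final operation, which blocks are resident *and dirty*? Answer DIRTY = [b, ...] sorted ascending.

DIRTY = [4]

  0 | R B1 → L1 miss [-]
  1 | W B2 → L0 miss [D]
  2 | R B1 → L1 hit [-]
  3 | W B2 → L0 hit [D]
  4 | R B3 → L1 miss [-]
  5 | W B4 → L0 miss wb→B2 [D]
  6 | R B4 → L0 hit [D]
  7 | R B4 → L0 hit [D]
  8 | R B2 → L0 miss wb→B4 [-]
  9 | W B4 → L0 miss [D]
  10 | W B4 → L0 hit [D]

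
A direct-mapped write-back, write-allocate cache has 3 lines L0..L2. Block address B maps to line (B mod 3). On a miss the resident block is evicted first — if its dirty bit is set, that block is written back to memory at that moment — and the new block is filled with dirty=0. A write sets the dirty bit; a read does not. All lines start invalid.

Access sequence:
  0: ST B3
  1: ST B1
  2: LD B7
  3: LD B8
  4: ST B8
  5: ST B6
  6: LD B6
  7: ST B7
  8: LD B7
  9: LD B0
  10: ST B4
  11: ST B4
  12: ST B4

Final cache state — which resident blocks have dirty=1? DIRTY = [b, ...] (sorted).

0: W B3 → L0 miss [D]
1: W B1 → L1 miss [D]
2: R B7 → L1 miss wb→B1 [-]
3: R B8 → L2 miss [-]
4: W B8 → L2 hit [D]
5: W B6 → L0 miss wb→B3 [D]
6: R B6 → L0 hit [D]
7: W B7 → L1 hit [D]
8: R B7 → L1 hit [D]
9: R B0 → L0 miss wb→B6 [-]
10: W B4 → L1 miss wb→B7 [D]
11: W B4 → L1 hit [D]
12: W B4 → L1 hit [D]

DIRTY = [4, 8]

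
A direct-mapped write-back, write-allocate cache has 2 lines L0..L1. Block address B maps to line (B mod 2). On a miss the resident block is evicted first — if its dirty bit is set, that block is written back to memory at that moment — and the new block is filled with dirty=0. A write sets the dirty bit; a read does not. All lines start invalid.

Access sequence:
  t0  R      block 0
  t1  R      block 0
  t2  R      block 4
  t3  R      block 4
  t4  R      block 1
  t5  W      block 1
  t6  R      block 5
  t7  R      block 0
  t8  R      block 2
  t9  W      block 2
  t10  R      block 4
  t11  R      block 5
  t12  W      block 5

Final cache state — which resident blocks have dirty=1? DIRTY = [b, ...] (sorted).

0: R B0 → L0 miss [-]
1: R B0 → L0 hit [-]
2: R B4 → L0 miss [-]
3: R B4 → L0 hit [-]
4: R B1 → L1 miss [-]
5: W B1 → L1 hit [D]
6: R B5 → L1 miss wb→B1 [-]
7: R B0 → L0 miss [-]
8: R B2 → L0 miss [-]
9: W B2 → L0 hit [D]
10: R B4 → L0 miss wb→B2 [-]
11: R B5 → L1 hit [-]
12: W B5 → L1 hit [D]

DIRTY = [5]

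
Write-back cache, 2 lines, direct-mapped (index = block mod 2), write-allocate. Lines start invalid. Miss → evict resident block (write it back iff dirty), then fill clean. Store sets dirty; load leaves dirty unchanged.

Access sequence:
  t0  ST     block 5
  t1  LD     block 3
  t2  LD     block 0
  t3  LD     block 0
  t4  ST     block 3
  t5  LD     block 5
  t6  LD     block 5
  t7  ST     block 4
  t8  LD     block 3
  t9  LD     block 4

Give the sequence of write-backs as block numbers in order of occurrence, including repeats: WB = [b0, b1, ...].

WB = [5, 3]

0: W B5 -> L1 miss  d=D]
1: R B3 -> L1 miss wb->B5  d=-]
2: R B0 -> L0 miss  d=-]
3: R B0 -> L0 hit  d=-]
4: W B3 -> L1 hit  d=D]
5: R B5 -> L1 miss wb->B3  d=-]
6: R B5 -> L1 hit  d=-]
7: W B4 -> L0 miss  d=D]
8: R B3 -> L1 miss  d=-]
9: R B4 -> L0 hit  d=D]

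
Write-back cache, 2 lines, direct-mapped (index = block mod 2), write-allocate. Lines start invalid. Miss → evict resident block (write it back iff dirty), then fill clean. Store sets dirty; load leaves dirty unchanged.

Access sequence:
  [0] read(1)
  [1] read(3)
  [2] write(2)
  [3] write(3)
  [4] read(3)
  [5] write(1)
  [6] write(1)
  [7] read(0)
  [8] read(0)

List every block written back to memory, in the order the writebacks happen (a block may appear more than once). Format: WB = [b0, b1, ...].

0: R B1 -> L1 miss  d=-]
1: R B3 -> L1 miss  d=-]
2: W B2 -> L0 miss  d=D]
3: W B3 -> L1 hit  d=D]
4: R B3 -> L1 hit  d=D]
5: W B1 -> L1 miss wb->B3  d=D]
6: W B1 -> L1 hit  d=D]
7: R B0 -> L0 miss wb->B2  d=-]
8: R B0 -> L0 hit  d=-]

WB = [3, 2]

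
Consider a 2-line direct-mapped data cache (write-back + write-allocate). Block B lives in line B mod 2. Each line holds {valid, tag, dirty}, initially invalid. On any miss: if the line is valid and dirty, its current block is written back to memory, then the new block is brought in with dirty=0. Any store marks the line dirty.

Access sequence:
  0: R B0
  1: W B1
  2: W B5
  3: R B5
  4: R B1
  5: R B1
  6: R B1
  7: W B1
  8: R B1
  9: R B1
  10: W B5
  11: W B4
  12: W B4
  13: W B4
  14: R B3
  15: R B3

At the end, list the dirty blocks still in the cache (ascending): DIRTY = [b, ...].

0: R B0 -> L0 miss  d=-]
1: W B1 -> L1 miss  d=D]
2: W B5 -> L1 miss wb->B1  d=D]
3: R B5 -> L1 hit  d=D]
4: R B1 -> L1 miss wb->B5  d=-]
5: R B1 -> L1 hit  d=-]
6: R B1 -> L1 hit  d=-]
7: W B1 -> L1 hit  d=D]
8: R B1 -> L1 hit  d=D]
9: R B1 -> L1 hit  d=D]
10: W B5 -> L1 miss wb->B1  d=D]
11: W B4 -> L0 miss  d=D]
12: W B4 -> L0 hit  d=D]
13: W B4 -> L0 hit  d=D]
14: R B3 -> L1 miss wb->B5  d=-]
15: R B3 -> L1 hit  d=-]

DIRTY = [4]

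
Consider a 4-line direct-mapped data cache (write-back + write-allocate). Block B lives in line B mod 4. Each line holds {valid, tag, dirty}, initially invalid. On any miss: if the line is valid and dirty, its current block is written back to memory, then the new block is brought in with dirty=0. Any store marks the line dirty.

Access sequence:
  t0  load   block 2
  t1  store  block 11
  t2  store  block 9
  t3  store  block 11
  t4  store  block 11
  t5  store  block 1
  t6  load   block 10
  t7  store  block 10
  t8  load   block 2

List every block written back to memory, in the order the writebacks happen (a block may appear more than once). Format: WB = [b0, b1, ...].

WB = [9, 10]

  0 | R B2 → L2 miss [-]
  1 | W B11 → L3 miss [D]
  2 | W B9 → L1 miss [D]
  3 | W B11 → L3 hit [D]
  4 | W B11 → L3 hit [D]
  5 | W B1 → L1 miss wb→B9 [D]
  6 | R B10 → L2 miss [-]
  7 | W B10 → L2 hit [D]
  8 | R B2 → L2 miss wb→B10 [-]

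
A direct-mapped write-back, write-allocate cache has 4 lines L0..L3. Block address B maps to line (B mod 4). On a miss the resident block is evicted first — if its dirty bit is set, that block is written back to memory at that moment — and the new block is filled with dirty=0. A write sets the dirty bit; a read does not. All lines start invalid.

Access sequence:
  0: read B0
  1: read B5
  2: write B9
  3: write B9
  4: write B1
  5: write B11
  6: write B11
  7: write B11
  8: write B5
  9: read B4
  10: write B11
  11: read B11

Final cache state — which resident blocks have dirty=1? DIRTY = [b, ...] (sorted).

  0 | R B0 → L0 miss [-]
  1 | R B5 → L1 miss [-]
  2 | W B9 → L1 miss [D]
  3 | W B9 → L1 hit [D]
  4 | W B1 → L1 miss wb→B9 [D]
  5 | W B11 → L3 miss [D]
  6 | W B11 → L3 hit [D]
  7 | W B11 → L3 hit [D]
  8 | W B5 → L1 miss wb→B1 [D]
  9 | R B4 → L0 miss [-]
  10 | W B11 → L3 hit [D]
  11 | R B11 → L3 hit [D]

DIRTY = [5, 11]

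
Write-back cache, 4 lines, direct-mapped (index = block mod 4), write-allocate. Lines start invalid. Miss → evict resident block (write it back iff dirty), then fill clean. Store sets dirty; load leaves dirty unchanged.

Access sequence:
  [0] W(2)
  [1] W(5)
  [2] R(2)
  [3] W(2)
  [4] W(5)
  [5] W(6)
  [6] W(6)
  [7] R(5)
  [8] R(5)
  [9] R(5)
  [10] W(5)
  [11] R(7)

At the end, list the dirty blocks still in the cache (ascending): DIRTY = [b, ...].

DIRTY = [5, 6]

0: W B2 -> L2 miss  d=D]
1: W B5 -> L1 miss  d=D]
2: R B2 -> L2 hit  d=D]
3: W B2 -> L2 hit  d=D]
4: W B5 -> L1 hit  d=D]
5: W B6 -> L2 miss wb->B2  d=D]
6: W B6 -> L2 hit  d=D]
7: R B5 -> L1 hit  d=D]
8: R B5 -> L1 hit  d=D]
9: R B5 -> L1 hit  d=D]
10: W B5 -> L1 hit  d=D]
11: R B7 -> L3 miss  d=-]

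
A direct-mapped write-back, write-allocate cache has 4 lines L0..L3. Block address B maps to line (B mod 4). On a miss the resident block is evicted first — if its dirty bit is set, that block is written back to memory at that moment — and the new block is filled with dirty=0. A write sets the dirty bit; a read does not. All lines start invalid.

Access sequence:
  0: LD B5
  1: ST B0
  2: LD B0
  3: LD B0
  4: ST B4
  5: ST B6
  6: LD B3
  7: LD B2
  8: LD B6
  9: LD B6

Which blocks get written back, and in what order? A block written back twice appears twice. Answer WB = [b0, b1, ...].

0: R B5 -> L1 miss  d=-]
1: W B0 -> L0 miss  d=D]
2: R B0 -> L0 hit  d=D]
3: R B0 -> L0 hit  d=D]
4: W B4 -> L0 miss wb->B0  d=D]
5: W B6 -> L2 miss  d=D]
6: R B3 -> L3 miss  d=-]
7: R B2 -> L2 miss wb->B6  d=-]
8: R B6 -> L2 miss  d=-]
9: R B6 -> L2 hit  d=-]

WB = [0, 6]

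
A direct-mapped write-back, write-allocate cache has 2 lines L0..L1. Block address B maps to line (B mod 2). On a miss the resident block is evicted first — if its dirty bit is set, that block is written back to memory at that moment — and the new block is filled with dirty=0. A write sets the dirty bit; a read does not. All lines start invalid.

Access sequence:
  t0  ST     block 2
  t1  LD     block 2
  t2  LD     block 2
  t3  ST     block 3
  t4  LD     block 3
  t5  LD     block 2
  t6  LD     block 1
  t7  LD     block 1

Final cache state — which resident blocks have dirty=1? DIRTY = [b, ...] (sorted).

0: W B2 -> L0 miss  d=D]
1: R B2 -> L0 hit  d=D]
2: R B2 -> L0 hit  d=D]
3: W B3 -> L1 miss  d=D]
4: R B3 -> L1 hit  d=D]
5: R B2 -> L0 hit  d=D]
6: R B1 -> L1 miss wb->B3  d=-]
7: R B1 -> L1 hit  d=-]

DIRTY = [2]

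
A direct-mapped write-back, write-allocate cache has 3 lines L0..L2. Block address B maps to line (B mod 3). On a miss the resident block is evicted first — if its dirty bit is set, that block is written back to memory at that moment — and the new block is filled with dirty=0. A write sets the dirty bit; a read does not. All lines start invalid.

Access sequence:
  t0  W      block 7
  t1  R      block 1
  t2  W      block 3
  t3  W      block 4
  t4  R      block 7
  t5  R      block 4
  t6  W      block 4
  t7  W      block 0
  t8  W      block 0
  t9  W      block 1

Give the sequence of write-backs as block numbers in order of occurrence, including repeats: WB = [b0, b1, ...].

WB = [7, 4, 3, 4]

  0 | W B7 → L1 miss [D]
  1 | R B1 → L1 miss wb→B7 [-]
  2 | W B3 → L0 miss [D]
  3 | W B4 → L1 miss [D]
  4 | R B7 → L1 miss wb→B4 [-]
  5 | R B4 → L1 miss [-]
  6 | W B4 → L1 hit [D]
  7 | W B0 → L0 miss wb→B3 [D]
  8 | W B0 → L0 hit [D]
  9 | W B1 → L1 miss wb→B4 [D]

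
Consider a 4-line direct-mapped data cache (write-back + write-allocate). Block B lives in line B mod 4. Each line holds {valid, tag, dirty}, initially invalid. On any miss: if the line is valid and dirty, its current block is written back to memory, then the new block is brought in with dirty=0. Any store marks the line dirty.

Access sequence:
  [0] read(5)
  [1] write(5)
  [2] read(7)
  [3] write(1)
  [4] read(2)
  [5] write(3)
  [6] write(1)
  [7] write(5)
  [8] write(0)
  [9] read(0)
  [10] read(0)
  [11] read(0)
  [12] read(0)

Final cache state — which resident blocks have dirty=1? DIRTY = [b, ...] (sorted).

DIRTY = [0, 3, 5]

  0 | R B5 → L1 miss [-]
  1 | W B5 → L1 hit [D]
  2 | R B7 → L3 miss [-]
  3 | W B1 → L1 miss wb→B5 [D]
  4 | R B2 → L2 miss [-]
  5 | W B3 → L3 miss [D]
  6 | W B1 → L1 hit [D]
  7 | W B5 → L1 miss wb→B1 [D]
  8 | W B0 → L0 miss [D]
  9 | R B0 → L0 hit [D]
  10 | R B0 → L0 hit [D]
  11 | R B0 → L0 hit [D]
  12 | R B0 → L0 hit [D]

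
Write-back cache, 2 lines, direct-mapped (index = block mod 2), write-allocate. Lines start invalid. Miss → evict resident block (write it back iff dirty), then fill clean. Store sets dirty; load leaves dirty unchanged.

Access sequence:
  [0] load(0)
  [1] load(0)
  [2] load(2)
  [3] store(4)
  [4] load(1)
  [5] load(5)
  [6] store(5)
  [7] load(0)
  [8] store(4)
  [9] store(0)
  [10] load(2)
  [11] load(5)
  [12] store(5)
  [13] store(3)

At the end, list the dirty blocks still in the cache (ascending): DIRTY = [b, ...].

DIRTY = [3]

  0 | R B0 → L0 miss [-]
  1 | R B0 → L0 hit [-]
  2 | R B2 → L0 miss [-]
  3 | W B4 → L0 miss [D]
  4 | R B1 → L1 miss [-]
  5 | R B5 → L1 miss [-]
  6 | W B5 → L1 hit [D]
  7 | R B0 → L0 miss wb→B4 [-]
  8 | W B4 → L0 miss [D]
  9 | W B0 → L0 miss wb→B4 [D]
  10 | R B2 → L0 miss wb→B0 [-]
  11 | R B5 → L1 hit [D]
  12 | W B5 → L1 hit [D]
  13 | W B3 → L1 miss wb→B5 [D]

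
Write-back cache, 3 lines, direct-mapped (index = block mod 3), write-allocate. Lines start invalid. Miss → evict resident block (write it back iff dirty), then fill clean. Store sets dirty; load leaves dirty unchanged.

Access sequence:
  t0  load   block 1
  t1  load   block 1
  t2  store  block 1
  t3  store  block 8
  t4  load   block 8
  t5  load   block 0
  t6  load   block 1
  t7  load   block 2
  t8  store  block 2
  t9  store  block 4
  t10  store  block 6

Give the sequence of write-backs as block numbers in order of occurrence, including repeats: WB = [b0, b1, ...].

WB = [8, 1]

0: R B1 -> L1 miss  d=-]
1: R B1 -> L1 hit  d=-]
2: W B1 -> L1 hit  d=D]
3: W B8 -> L2 miss  d=D]
4: R B8 -> L2 hit  d=D]
5: R B0 -> L0 miss  d=-]
6: R B1 -> L1 hit  d=D]
7: R B2 -> L2 miss wb->B8  d=-]
8: W B2 -> L2 hit  d=D]
9: W B4 -> L1 miss wb->B1  d=D]
10: W B6 -> L0 miss  d=D]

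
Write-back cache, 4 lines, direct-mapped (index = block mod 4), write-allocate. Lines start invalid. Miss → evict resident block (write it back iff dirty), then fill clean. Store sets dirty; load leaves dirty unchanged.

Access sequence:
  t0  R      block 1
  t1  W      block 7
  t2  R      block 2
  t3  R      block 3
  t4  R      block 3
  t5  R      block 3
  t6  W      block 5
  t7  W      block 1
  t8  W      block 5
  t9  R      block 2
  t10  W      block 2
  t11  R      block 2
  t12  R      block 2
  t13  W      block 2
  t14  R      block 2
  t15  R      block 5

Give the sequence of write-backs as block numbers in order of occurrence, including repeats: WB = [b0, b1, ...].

WB = [7, 5, 1]

0: R B1 → L1 miss [-]
1: W B7 → L3 miss [D]
2: R B2 → L2 miss [-]
3: R B3 → L3 miss wb→B7 [-]
4: R B3 → L3 hit [-]
5: R B3 → L3 hit [-]
6: W B5 → L1 miss [D]
7: W B1 → L1 miss wb→B5 [D]
8: W B5 → L1 miss wb→B1 [D]
9: R B2 → L2 hit [-]
10: W B2 → L2 hit [D]
11: R B2 → L2 hit [D]
12: R B2 → L2 hit [D]
13: W B2 → L2 hit [D]
14: R B2 → L2 hit [D]
15: R B5 → L1 hit [D]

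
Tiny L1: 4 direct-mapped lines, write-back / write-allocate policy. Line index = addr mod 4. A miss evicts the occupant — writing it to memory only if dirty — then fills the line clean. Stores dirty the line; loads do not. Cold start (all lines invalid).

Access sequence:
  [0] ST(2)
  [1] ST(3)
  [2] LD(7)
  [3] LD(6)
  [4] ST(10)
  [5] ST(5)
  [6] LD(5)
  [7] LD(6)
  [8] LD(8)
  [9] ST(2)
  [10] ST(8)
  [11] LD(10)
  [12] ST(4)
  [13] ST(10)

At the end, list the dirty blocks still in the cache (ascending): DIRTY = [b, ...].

DIRTY = [4, 5, 10]

0: W B2 -> L2 miss  d=D]
1: W B3 -> L3 miss  d=D]
2: R B7 -> L3 miss wb->B3  d=-]
3: R B6 -> L2 miss wb->B2  d=-]
4: W B10 -> L2 miss  d=D]
5: W B5 -> L1 miss  d=D]
6: R B5 -> L1 hit  d=D]
7: R B6 -> L2 miss wb->B10  d=-]
8: R B8 -> L0 miss  d=-]
9: W B2 -> L2 miss  d=D]
10: W B8 -> L0 hit  d=D]
11: R B10 -> L2 miss wb->B2  d=-]
12: W B4 -> L0 miss wb->B8  d=D]
13: W B10 -> L2 hit  d=D]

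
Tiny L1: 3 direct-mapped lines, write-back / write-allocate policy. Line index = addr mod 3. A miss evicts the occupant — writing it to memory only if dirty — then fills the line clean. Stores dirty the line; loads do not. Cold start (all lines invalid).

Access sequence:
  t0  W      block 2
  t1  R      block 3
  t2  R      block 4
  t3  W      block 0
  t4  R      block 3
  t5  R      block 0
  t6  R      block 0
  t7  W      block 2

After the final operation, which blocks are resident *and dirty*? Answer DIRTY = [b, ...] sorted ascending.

DIRTY = [2]

0: W B2 -> L2 miss  d=D]
1: R B3 -> L0 miss  d=-]
2: R B4 -> L1 miss  d=-]
3: W B0 -> L0 miss  d=D]
4: R B3 -> L0 miss wb->B0  d=-]
5: R B0 -> L0 miss  d=-]
6: R B0 -> L0 hit  d=-]
7: W B2 -> L2 hit  d=D]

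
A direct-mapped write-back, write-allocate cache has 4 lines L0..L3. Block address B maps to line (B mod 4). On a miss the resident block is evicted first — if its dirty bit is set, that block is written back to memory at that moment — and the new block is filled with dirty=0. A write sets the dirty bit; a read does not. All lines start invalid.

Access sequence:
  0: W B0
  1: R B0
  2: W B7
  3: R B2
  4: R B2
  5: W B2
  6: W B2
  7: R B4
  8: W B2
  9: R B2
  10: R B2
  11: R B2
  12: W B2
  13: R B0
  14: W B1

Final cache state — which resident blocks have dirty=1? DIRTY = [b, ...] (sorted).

DIRTY = [1, 2, 7]

  0 | W B0 → L0 miss [D]
  1 | R B0 → L0 hit [D]
  2 | W B7 → L3 miss [D]
  3 | R B2 → L2 miss [-]
  4 | R B2 → L2 hit [-]
  5 | W B2 → L2 hit [D]
  6 | W B2 → L2 hit [D]
  7 | R B4 → L0 miss wb→B0 [-]
  8 | W B2 → L2 hit [D]
  9 | R B2 → L2 hit [D]
  10 | R B2 → L2 hit [D]
  11 | R B2 → L2 hit [D]
  12 | W B2 → L2 hit [D]
  13 | R B0 → L0 miss [-]
  14 | W B1 → L1 miss [D]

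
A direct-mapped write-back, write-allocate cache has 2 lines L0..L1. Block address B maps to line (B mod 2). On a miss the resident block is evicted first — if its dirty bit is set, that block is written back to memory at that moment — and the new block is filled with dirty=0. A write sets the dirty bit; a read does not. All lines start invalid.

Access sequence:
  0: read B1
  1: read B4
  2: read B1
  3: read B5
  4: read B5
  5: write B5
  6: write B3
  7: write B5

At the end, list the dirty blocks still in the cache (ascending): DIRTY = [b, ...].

DIRTY = [5]

  0 | R B1 → L1 miss [-]
  1 | R B4 → L0 miss [-]
  2 | R B1 → L1 hit [-]
  3 | R B5 → L1 miss [-]
  4 | R B5 → L1 hit [-]
  5 | W B5 → L1 hit [D]
  6 | W B3 → L1 miss wb→B5 [D]
  7 | W B5 → L1 miss wb→B3 [D]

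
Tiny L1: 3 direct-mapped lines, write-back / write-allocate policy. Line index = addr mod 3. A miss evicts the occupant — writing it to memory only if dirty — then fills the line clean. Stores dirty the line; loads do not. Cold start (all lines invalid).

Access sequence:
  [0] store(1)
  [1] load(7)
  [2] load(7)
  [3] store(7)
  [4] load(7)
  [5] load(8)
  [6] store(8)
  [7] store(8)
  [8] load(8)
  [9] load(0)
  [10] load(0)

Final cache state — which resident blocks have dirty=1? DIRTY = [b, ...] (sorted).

DIRTY = [7, 8]

0: W B1 → L1 miss [D]
1: R B7 → L1 miss wb→B1 [-]
2: R B7 → L1 hit [-]
3: W B7 → L1 hit [D]
4: R B7 → L1 hit [D]
5: R B8 → L2 miss [-]
6: W B8 → L2 hit [D]
7: W B8 → L2 hit [D]
8: R B8 → L2 hit [D]
9: R B0 → L0 miss [-]
10: R B0 → L0 hit [-]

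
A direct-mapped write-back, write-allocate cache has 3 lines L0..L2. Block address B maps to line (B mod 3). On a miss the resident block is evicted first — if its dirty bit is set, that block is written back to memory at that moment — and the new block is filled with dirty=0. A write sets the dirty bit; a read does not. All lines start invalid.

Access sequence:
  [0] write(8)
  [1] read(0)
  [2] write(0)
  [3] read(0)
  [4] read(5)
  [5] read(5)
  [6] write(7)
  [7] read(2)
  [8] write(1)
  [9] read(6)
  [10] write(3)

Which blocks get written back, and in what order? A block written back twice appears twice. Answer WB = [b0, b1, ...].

  0 | W B8 → L2 miss [D]
  1 | R B0 → L0 miss [-]
  2 | W B0 → L0 hit [D]
  3 | R B0 → L0 hit [D]
  4 | R B5 → L2 miss wb→B8 [-]
  5 | R B5 → L2 hit [-]
  6 | W B7 → L1 miss [D]
  7 | R B2 → L2 miss [-]
  8 | W B1 → L1 miss wb→B7 [D]
  9 | R B6 → L0 miss wb→B0 [-]
  10 | W B3 → L0 miss [D]

WB = [8, 7, 0]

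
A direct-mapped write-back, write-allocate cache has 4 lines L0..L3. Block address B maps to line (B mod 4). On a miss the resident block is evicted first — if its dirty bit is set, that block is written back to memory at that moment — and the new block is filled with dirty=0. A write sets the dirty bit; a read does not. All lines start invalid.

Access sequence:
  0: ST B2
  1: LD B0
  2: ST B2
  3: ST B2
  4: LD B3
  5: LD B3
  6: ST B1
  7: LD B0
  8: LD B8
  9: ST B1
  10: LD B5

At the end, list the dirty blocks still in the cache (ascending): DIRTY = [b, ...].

DIRTY = [2]

0: W B2 -> L2 miss  d=D]
1: R B0 -> L0 miss  d=-]
2: W B2 -> L2 hit  d=D]
3: W B2 -> L2 hit  d=D]
4: R B3 -> L3 miss  d=-]
5: R B3 -> L3 hit  d=-]
6: W B1 -> L1 miss  d=D]
7: R B0 -> L0 hit  d=-]
8: R B8 -> L0 miss  d=-]
9: W B1 -> L1 hit  d=D]
10: R B5 -> L1 miss wb->B1  d=-]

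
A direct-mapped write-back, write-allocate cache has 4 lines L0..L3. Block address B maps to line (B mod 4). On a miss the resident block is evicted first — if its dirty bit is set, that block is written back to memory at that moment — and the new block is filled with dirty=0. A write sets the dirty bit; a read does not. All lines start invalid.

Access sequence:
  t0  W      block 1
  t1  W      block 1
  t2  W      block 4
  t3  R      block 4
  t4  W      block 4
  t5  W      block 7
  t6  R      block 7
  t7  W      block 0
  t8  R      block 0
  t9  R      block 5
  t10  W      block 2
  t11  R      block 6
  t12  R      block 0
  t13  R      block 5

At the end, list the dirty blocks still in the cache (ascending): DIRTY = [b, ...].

  0 | W B1 → L1 miss [D]
  1 | W B1 → L1 hit [D]
  2 | W B4 → L0 miss [D]
  3 | R B4 → L0 hit [D]
  4 | W B4 → L0 hit [D]
  5 | W B7 → L3 miss [D]
  6 | R B7 → L3 hit [D]
  7 | W B0 → L0 miss wb→B4 [D]
  8 | R B0 → L0 hit [D]
  9 | R B5 → L1 miss wb→B1 [-]
  10 | W B2 → L2 miss [D]
  11 | R B6 → L2 miss wb→B2 [-]
  12 | R B0 → L0 hit [D]
  13 | R B5 → L1 hit [-]

DIRTY = [0, 7]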